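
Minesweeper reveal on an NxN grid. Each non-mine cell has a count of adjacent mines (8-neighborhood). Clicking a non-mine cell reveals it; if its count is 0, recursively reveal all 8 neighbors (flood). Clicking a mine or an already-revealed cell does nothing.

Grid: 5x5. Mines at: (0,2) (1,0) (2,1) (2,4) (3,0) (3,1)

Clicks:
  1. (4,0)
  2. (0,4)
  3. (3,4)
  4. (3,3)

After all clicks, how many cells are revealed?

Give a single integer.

Answer: 7

Derivation:
Click 1 (4,0) count=2: revealed 1 new [(4,0)] -> total=1
Click 2 (0,4) count=0: revealed 4 new [(0,3) (0,4) (1,3) (1,4)] -> total=5
Click 3 (3,4) count=1: revealed 1 new [(3,4)] -> total=6
Click 4 (3,3) count=1: revealed 1 new [(3,3)] -> total=7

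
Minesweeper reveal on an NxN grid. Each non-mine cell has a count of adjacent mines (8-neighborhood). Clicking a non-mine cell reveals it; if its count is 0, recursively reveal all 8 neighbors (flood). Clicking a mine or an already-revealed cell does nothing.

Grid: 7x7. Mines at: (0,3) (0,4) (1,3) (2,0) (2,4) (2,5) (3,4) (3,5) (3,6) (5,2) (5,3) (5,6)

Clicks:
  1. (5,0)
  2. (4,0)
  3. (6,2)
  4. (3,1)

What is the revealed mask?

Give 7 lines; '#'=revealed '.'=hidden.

Click 1 (5,0) count=0: revealed 8 new [(3,0) (3,1) (4,0) (4,1) (5,0) (5,1) (6,0) (6,1)] -> total=8
Click 2 (4,0) count=0: revealed 0 new [(none)] -> total=8
Click 3 (6,2) count=2: revealed 1 new [(6,2)] -> total=9
Click 4 (3,1) count=1: revealed 0 new [(none)] -> total=9

Answer: .......
.......
.......
##.....
##.....
##.....
###....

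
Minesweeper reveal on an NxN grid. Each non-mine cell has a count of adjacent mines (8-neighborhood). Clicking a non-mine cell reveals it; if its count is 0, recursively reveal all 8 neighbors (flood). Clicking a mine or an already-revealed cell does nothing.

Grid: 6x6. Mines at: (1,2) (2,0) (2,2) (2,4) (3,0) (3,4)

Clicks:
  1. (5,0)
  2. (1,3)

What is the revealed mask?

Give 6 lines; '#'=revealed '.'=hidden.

Click 1 (5,0) count=0: revealed 15 new [(3,1) (3,2) (3,3) (4,0) (4,1) (4,2) (4,3) (4,4) (4,5) (5,0) (5,1) (5,2) (5,3) (5,4) (5,5)] -> total=15
Click 2 (1,3) count=3: revealed 1 new [(1,3)] -> total=16

Answer: ......
...#..
......
.###..
######
######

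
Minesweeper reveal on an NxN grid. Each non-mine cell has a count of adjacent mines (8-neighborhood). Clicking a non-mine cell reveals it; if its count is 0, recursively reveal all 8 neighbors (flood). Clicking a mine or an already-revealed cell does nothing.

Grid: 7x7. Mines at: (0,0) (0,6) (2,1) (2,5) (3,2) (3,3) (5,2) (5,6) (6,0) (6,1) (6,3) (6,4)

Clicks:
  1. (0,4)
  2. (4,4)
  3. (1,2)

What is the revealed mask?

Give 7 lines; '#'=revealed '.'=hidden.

Click 1 (0,4) count=0: revealed 13 new [(0,1) (0,2) (0,3) (0,4) (0,5) (1,1) (1,2) (1,3) (1,4) (1,5) (2,2) (2,3) (2,4)] -> total=13
Click 2 (4,4) count=1: revealed 1 new [(4,4)] -> total=14
Click 3 (1,2) count=1: revealed 0 new [(none)] -> total=14

Answer: .#####.
.#####.
..###..
.......
....#..
.......
.......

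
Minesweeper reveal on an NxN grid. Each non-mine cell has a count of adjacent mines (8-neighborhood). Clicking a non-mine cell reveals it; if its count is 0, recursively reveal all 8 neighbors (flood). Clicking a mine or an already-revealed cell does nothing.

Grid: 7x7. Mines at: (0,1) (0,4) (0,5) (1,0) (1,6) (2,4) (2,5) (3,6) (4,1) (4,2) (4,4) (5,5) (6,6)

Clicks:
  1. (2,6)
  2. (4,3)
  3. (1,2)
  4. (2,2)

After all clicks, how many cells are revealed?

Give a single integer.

Answer: 11

Derivation:
Click 1 (2,6) count=3: revealed 1 new [(2,6)] -> total=1
Click 2 (4,3) count=2: revealed 1 new [(4,3)] -> total=2
Click 3 (1,2) count=1: revealed 1 new [(1,2)] -> total=3
Click 4 (2,2) count=0: revealed 8 new [(1,1) (1,3) (2,1) (2,2) (2,3) (3,1) (3,2) (3,3)] -> total=11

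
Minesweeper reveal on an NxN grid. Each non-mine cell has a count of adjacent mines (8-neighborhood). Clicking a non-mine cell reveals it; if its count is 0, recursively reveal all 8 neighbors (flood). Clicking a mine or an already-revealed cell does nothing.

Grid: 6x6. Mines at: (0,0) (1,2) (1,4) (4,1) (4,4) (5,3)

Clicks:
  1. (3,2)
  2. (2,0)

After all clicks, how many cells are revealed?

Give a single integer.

Answer: 7

Derivation:
Click 1 (3,2) count=1: revealed 1 new [(3,2)] -> total=1
Click 2 (2,0) count=0: revealed 6 new [(1,0) (1,1) (2,0) (2,1) (3,0) (3,1)] -> total=7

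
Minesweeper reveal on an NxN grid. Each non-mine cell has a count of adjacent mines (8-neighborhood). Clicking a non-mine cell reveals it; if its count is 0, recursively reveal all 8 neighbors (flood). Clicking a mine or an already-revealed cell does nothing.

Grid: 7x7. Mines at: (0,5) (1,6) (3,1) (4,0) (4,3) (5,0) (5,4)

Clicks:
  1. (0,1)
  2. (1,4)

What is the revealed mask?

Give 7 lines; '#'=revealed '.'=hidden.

Click 1 (0,1) count=0: revealed 30 new [(0,0) (0,1) (0,2) (0,3) (0,4) (1,0) (1,1) (1,2) (1,3) (1,4) (1,5) (2,0) (2,1) (2,2) (2,3) (2,4) (2,5) (2,6) (3,2) (3,3) (3,4) (3,5) (3,6) (4,4) (4,5) (4,6) (5,5) (5,6) (6,5) (6,6)] -> total=30
Click 2 (1,4) count=1: revealed 0 new [(none)] -> total=30

Answer: #####..
######.
#######
..#####
....###
.....##
.....##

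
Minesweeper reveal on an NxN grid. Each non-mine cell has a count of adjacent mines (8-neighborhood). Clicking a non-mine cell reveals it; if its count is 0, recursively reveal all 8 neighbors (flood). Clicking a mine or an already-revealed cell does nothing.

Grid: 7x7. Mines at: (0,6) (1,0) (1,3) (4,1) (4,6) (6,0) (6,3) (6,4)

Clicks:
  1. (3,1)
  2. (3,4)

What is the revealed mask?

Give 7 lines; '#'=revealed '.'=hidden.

Click 1 (3,1) count=1: revealed 1 new [(3,1)] -> total=1
Click 2 (3,4) count=0: revealed 21 new [(1,4) (1,5) (1,6) (2,2) (2,3) (2,4) (2,5) (2,6) (3,2) (3,3) (3,4) (3,5) (3,6) (4,2) (4,3) (4,4) (4,5) (5,2) (5,3) (5,4) (5,5)] -> total=22

Answer: .......
....###
..#####
.######
..####.
..####.
.......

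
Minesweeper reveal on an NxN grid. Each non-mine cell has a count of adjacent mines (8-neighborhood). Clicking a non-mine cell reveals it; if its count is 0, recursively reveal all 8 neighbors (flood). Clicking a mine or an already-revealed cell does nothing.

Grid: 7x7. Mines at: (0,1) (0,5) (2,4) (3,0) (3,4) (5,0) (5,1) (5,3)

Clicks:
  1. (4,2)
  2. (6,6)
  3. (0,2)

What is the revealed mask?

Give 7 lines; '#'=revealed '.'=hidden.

Click 1 (4,2) count=2: revealed 1 new [(4,2)] -> total=1
Click 2 (6,6) count=0: revealed 15 new [(1,5) (1,6) (2,5) (2,6) (3,5) (3,6) (4,4) (4,5) (4,6) (5,4) (5,5) (5,6) (6,4) (6,5) (6,6)] -> total=16
Click 3 (0,2) count=1: revealed 1 new [(0,2)] -> total=17

Answer: ..#....
.....##
.....##
.....##
..#.###
....###
....###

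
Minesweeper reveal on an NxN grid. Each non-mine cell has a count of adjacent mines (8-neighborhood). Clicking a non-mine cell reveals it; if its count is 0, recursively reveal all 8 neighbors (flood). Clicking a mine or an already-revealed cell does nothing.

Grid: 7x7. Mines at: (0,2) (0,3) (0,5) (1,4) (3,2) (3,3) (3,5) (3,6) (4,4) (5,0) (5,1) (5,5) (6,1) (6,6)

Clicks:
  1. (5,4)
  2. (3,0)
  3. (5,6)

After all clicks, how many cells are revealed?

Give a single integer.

Click 1 (5,4) count=2: revealed 1 new [(5,4)] -> total=1
Click 2 (3,0) count=0: revealed 10 new [(0,0) (0,1) (1,0) (1,1) (2,0) (2,1) (3,0) (3,1) (4,0) (4,1)] -> total=11
Click 3 (5,6) count=2: revealed 1 new [(5,6)] -> total=12

Answer: 12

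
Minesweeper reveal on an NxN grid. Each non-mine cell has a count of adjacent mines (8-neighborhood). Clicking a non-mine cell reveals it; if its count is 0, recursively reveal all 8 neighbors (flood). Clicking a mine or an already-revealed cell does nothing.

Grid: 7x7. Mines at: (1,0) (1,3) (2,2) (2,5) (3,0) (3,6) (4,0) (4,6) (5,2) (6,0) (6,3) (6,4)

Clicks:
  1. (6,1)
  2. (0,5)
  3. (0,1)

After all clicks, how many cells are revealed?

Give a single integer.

Click 1 (6,1) count=2: revealed 1 new [(6,1)] -> total=1
Click 2 (0,5) count=0: revealed 6 new [(0,4) (0,5) (0,6) (1,4) (1,5) (1,6)] -> total=7
Click 3 (0,1) count=1: revealed 1 new [(0,1)] -> total=8

Answer: 8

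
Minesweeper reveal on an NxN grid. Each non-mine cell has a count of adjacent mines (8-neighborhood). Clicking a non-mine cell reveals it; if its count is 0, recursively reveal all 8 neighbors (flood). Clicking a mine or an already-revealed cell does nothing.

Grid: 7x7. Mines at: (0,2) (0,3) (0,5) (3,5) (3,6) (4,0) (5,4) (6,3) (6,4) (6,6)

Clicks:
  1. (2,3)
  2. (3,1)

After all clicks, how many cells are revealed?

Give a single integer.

Click 1 (2,3) count=0: revealed 24 new [(0,0) (0,1) (1,0) (1,1) (1,2) (1,3) (1,4) (2,0) (2,1) (2,2) (2,3) (2,4) (3,0) (3,1) (3,2) (3,3) (3,4) (4,1) (4,2) (4,3) (4,4) (5,1) (5,2) (5,3)] -> total=24
Click 2 (3,1) count=1: revealed 0 new [(none)] -> total=24

Answer: 24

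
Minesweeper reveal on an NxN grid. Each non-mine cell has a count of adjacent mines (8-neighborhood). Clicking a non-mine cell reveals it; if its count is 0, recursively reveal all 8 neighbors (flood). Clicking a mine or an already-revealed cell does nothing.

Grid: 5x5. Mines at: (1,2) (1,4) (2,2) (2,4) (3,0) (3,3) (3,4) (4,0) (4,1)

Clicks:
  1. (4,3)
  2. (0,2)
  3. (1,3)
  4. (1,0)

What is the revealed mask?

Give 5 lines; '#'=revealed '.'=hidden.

Click 1 (4,3) count=2: revealed 1 new [(4,3)] -> total=1
Click 2 (0,2) count=1: revealed 1 new [(0,2)] -> total=2
Click 3 (1,3) count=4: revealed 1 new [(1,3)] -> total=3
Click 4 (1,0) count=0: revealed 6 new [(0,0) (0,1) (1,0) (1,1) (2,0) (2,1)] -> total=9

Answer: ###..
##.#.
##...
.....
...#.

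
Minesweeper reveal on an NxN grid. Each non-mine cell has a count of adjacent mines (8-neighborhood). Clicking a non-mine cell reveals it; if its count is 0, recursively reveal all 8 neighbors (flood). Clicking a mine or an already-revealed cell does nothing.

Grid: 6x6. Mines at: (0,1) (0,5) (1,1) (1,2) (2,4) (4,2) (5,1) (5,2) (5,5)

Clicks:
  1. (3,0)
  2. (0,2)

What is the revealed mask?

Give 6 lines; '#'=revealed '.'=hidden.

Click 1 (3,0) count=0: revealed 6 new [(2,0) (2,1) (3,0) (3,1) (4,0) (4,1)] -> total=6
Click 2 (0,2) count=3: revealed 1 new [(0,2)] -> total=7

Answer: ..#...
......
##....
##....
##....
......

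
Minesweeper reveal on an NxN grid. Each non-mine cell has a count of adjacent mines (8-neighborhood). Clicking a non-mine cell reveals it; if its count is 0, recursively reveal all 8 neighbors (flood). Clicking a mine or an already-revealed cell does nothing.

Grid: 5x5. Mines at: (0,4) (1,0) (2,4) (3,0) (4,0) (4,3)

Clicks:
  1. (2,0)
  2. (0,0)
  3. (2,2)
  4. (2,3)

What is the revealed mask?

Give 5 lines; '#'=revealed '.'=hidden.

Answer: ####.
.###.
####.
.###.
.....

Derivation:
Click 1 (2,0) count=2: revealed 1 new [(2,0)] -> total=1
Click 2 (0,0) count=1: revealed 1 new [(0,0)] -> total=2
Click 3 (2,2) count=0: revealed 12 new [(0,1) (0,2) (0,3) (1,1) (1,2) (1,3) (2,1) (2,2) (2,3) (3,1) (3,2) (3,3)] -> total=14
Click 4 (2,3) count=1: revealed 0 new [(none)] -> total=14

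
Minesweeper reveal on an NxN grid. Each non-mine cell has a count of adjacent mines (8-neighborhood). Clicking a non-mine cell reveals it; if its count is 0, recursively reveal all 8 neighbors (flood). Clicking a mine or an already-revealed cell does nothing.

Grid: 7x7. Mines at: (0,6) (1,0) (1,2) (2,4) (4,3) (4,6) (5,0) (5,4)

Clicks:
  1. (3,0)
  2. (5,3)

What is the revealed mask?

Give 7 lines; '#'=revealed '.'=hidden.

Click 1 (3,0) count=0: revealed 9 new [(2,0) (2,1) (2,2) (3,0) (3,1) (3,2) (4,0) (4,1) (4,2)] -> total=9
Click 2 (5,3) count=2: revealed 1 new [(5,3)] -> total=10

Answer: .......
.......
###....
###....
###....
...#...
.......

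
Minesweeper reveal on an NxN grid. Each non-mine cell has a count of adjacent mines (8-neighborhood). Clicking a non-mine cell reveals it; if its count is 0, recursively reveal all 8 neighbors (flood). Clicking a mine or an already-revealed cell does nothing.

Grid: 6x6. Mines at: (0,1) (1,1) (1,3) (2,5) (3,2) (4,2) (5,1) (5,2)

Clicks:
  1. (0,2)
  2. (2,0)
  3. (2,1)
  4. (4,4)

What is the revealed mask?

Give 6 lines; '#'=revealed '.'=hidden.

Answer: ..#...
......
##....
...###
...###
...###

Derivation:
Click 1 (0,2) count=3: revealed 1 new [(0,2)] -> total=1
Click 2 (2,0) count=1: revealed 1 new [(2,0)] -> total=2
Click 3 (2,1) count=2: revealed 1 new [(2,1)] -> total=3
Click 4 (4,4) count=0: revealed 9 new [(3,3) (3,4) (3,5) (4,3) (4,4) (4,5) (5,3) (5,4) (5,5)] -> total=12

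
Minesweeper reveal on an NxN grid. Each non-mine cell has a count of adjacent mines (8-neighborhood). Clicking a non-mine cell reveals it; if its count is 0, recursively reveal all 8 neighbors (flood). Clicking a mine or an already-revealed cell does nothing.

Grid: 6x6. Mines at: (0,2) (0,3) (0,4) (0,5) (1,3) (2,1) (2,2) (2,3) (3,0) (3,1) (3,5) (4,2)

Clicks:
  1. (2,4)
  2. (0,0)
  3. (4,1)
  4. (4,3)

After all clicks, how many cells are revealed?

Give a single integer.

Answer: 7

Derivation:
Click 1 (2,4) count=3: revealed 1 new [(2,4)] -> total=1
Click 2 (0,0) count=0: revealed 4 new [(0,0) (0,1) (1,0) (1,1)] -> total=5
Click 3 (4,1) count=3: revealed 1 new [(4,1)] -> total=6
Click 4 (4,3) count=1: revealed 1 new [(4,3)] -> total=7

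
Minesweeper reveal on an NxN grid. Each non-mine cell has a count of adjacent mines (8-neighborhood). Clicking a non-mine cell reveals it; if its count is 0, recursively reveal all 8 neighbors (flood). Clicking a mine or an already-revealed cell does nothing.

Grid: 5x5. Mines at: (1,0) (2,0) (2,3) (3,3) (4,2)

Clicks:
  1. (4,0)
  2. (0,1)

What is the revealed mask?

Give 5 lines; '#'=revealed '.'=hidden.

Click 1 (4,0) count=0: revealed 4 new [(3,0) (3,1) (4,0) (4,1)] -> total=4
Click 2 (0,1) count=1: revealed 1 new [(0,1)] -> total=5

Answer: .#...
.....
.....
##...
##...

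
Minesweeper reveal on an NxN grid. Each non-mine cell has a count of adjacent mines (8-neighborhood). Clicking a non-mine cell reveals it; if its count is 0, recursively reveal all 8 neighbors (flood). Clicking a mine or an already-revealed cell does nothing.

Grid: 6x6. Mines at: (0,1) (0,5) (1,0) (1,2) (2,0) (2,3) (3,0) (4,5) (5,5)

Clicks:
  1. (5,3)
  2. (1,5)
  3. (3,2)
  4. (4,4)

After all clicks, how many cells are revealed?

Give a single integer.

Answer: 15

Derivation:
Click 1 (5,3) count=0: revealed 14 new [(3,1) (3,2) (3,3) (3,4) (4,0) (4,1) (4,2) (4,3) (4,4) (5,0) (5,1) (5,2) (5,3) (5,4)] -> total=14
Click 2 (1,5) count=1: revealed 1 new [(1,5)] -> total=15
Click 3 (3,2) count=1: revealed 0 new [(none)] -> total=15
Click 4 (4,4) count=2: revealed 0 new [(none)] -> total=15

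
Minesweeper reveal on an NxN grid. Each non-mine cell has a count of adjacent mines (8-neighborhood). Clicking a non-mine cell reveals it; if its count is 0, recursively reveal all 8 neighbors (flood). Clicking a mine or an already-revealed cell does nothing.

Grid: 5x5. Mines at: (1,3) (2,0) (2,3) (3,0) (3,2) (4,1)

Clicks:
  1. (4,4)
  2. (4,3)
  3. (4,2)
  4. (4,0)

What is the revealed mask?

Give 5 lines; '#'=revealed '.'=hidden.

Click 1 (4,4) count=0: revealed 4 new [(3,3) (3,4) (4,3) (4,4)] -> total=4
Click 2 (4,3) count=1: revealed 0 new [(none)] -> total=4
Click 3 (4,2) count=2: revealed 1 new [(4,2)] -> total=5
Click 4 (4,0) count=2: revealed 1 new [(4,0)] -> total=6

Answer: .....
.....
.....
...##
#.###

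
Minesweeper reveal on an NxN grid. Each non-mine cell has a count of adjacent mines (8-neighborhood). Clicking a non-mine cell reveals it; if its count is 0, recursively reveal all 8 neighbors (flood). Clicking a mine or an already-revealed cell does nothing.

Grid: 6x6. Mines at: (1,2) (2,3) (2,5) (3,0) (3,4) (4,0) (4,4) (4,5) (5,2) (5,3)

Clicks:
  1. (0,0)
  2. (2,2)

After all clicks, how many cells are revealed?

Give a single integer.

Click 1 (0,0) count=0: revealed 6 new [(0,0) (0,1) (1,0) (1,1) (2,0) (2,1)] -> total=6
Click 2 (2,2) count=2: revealed 1 new [(2,2)] -> total=7

Answer: 7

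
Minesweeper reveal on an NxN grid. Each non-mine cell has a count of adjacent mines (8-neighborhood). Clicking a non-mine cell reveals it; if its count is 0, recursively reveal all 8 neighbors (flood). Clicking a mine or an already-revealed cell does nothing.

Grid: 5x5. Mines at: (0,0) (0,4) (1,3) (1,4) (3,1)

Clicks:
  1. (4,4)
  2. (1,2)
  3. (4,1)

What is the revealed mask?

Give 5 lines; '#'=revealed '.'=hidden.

Answer: .....
..#..
..###
..###
.####

Derivation:
Click 1 (4,4) count=0: revealed 9 new [(2,2) (2,3) (2,4) (3,2) (3,3) (3,4) (4,2) (4,3) (4,4)] -> total=9
Click 2 (1,2) count=1: revealed 1 new [(1,2)] -> total=10
Click 3 (4,1) count=1: revealed 1 new [(4,1)] -> total=11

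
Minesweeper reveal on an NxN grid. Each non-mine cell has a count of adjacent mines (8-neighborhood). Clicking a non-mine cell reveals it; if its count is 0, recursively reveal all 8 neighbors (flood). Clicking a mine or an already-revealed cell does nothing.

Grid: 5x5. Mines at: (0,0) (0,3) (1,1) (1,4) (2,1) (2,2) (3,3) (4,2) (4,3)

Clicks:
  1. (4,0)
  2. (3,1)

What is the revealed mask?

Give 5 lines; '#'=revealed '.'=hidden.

Answer: .....
.....
.....
##...
##...

Derivation:
Click 1 (4,0) count=0: revealed 4 new [(3,0) (3,1) (4,0) (4,1)] -> total=4
Click 2 (3,1) count=3: revealed 0 new [(none)] -> total=4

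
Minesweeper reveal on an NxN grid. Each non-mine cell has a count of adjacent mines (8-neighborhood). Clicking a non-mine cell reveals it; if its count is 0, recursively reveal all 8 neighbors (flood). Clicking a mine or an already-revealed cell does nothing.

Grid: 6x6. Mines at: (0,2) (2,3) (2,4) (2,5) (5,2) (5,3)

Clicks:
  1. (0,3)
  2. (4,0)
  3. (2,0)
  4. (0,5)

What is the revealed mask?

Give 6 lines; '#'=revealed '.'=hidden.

Click 1 (0,3) count=1: revealed 1 new [(0,3)] -> total=1
Click 2 (4,0) count=0: revealed 16 new [(0,0) (0,1) (1,0) (1,1) (1,2) (2,0) (2,1) (2,2) (3,0) (3,1) (3,2) (4,0) (4,1) (4,2) (5,0) (5,1)] -> total=17
Click 3 (2,0) count=0: revealed 0 new [(none)] -> total=17
Click 4 (0,5) count=0: revealed 5 new [(0,4) (0,5) (1,3) (1,4) (1,5)] -> total=22

Answer: ##.###
######
###...
###...
###...
##....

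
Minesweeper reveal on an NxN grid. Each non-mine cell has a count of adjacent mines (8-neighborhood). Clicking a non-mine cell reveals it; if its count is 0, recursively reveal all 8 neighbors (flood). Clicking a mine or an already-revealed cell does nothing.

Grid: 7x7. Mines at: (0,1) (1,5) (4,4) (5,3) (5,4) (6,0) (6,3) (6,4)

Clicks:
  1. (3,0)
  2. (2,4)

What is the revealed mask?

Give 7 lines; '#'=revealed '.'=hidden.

Answer: ..###..
#####..
#####..
#####..
####...
###....
.......

Derivation:
Click 1 (3,0) count=0: revealed 25 new [(0,2) (0,3) (0,4) (1,0) (1,1) (1,2) (1,3) (1,4) (2,0) (2,1) (2,2) (2,3) (2,4) (3,0) (3,1) (3,2) (3,3) (3,4) (4,0) (4,1) (4,2) (4,3) (5,0) (5,1) (5,2)] -> total=25
Click 2 (2,4) count=1: revealed 0 new [(none)] -> total=25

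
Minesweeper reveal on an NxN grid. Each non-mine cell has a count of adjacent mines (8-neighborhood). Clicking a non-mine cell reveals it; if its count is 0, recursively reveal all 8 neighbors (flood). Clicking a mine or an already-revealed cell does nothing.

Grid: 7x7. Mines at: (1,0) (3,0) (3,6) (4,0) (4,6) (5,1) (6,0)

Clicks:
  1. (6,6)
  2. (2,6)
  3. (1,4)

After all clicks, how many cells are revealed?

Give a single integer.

Answer: 38

Derivation:
Click 1 (6,6) count=0: revealed 38 new [(0,1) (0,2) (0,3) (0,4) (0,5) (0,6) (1,1) (1,2) (1,3) (1,4) (1,5) (1,6) (2,1) (2,2) (2,3) (2,4) (2,5) (2,6) (3,1) (3,2) (3,3) (3,4) (3,5) (4,1) (4,2) (4,3) (4,4) (4,5) (5,2) (5,3) (5,4) (5,5) (5,6) (6,2) (6,3) (6,4) (6,5) (6,6)] -> total=38
Click 2 (2,6) count=1: revealed 0 new [(none)] -> total=38
Click 3 (1,4) count=0: revealed 0 new [(none)] -> total=38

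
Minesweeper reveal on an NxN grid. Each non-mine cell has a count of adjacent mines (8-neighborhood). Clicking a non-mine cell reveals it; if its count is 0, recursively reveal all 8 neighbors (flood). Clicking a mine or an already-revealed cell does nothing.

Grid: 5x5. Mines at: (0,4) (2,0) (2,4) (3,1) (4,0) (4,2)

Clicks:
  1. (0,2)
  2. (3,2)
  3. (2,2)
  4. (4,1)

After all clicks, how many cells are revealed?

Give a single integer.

Answer: 13

Derivation:
Click 1 (0,2) count=0: revealed 11 new [(0,0) (0,1) (0,2) (0,3) (1,0) (1,1) (1,2) (1,3) (2,1) (2,2) (2,3)] -> total=11
Click 2 (3,2) count=2: revealed 1 new [(3,2)] -> total=12
Click 3 (2,2) count=1: revealed 0 new [(none)] -> total=12
Click 4 (4,1) count=3: revealed 1 new [(4,1)] -> total=13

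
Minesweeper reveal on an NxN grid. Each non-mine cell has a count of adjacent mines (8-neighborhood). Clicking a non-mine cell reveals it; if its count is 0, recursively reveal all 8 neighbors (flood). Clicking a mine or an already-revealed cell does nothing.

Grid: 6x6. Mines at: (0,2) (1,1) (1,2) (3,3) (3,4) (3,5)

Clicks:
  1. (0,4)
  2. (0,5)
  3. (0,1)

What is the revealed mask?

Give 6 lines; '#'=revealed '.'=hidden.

Answer: .#.###
...###
...###
......
......
......

Derivation:
Click 1 (0,4) count=0: revealed 9 new [(0,3) (0,4) (0,5) (1,3) (1,4) (1,5) (2,3) (2,4) (2,5)] -> total=9
Click 2 (0,5) count=0: revealed 0 new [(none)] -> total=9
Click 3 (0,1) count=3: revealed 1 new [(0,1)] -> total=10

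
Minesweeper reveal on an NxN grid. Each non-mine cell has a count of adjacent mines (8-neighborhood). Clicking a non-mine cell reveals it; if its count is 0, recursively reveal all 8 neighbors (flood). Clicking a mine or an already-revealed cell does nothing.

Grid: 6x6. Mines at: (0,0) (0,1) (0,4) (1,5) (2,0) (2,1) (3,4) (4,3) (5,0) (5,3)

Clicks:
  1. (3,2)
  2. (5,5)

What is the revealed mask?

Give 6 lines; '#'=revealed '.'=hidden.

Answer: ......
......
......
..#...
....##
....##

Derivation:
Click 1 (3,2) count=2: revealed 1 new [(3,2)] -> total=1
Click 2 (5,5) count=0: revealed 4 new [(4,4) (4,5) (5,4) (5,5)] -> total=5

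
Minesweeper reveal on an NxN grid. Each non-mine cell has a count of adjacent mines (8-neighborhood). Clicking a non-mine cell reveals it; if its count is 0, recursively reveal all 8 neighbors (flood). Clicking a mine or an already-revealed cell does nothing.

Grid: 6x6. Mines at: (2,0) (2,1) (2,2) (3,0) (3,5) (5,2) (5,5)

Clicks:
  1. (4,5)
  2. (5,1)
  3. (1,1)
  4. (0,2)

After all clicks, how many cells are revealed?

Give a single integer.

Answer: 17

Derivation:
Click 1 (4,5) count=2: revealed 1 new [(4,5)] -> total=1
Click 2 (5,1) count=1: revealed 1 new [(5,1)] -> total=2
Click 3 (1,1) count=3: revealed 1 new [(1,1)] -> total=3
Click 4 (0,2) count=0: revealed 14 new [(0,0) (0,1) (0,2) (0,3) (0,4) (0,5) (1,0) (1,2) (1,3) (1,4) (1,5) (2,3) (2,4) (2,5)] -> total=17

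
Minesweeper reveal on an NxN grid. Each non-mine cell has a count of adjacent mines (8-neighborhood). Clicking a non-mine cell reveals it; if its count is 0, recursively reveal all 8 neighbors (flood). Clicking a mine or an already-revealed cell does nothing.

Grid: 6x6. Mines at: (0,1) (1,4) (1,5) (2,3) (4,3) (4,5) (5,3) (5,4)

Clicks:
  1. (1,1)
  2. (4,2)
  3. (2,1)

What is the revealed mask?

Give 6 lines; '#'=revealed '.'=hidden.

Answer: ......
###...
###...
###...
###...
###...

Derivation:
Click 1 (1,1) count=1: revealed 1 new [(1,1)] -> total=1
Click 2 (4,2) count=2: revealed 1 new [(4,2)] -> total=2
Click 3 (2,1) count=0: revealed 13 new [(1,0) (1,2) (2,0) (2,1) (2,2) (3,0) (3,1) (3,2) (4,0) (4,1) (5,0) (5,1) (5,2)] -> total=15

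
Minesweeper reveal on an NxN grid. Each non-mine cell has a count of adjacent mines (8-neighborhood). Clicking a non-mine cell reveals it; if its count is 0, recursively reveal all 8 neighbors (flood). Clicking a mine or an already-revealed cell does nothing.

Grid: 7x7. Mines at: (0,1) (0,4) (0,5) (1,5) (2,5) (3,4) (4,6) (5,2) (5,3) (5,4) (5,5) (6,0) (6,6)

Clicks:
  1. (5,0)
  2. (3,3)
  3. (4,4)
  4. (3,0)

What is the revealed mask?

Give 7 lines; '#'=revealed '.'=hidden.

Click 1 (5,0) count=1: revealed 1 new [(5,0)] -> total=1
Click 2 (3,3) count=1: revealed 1 new [(3,3)] -> total=2
Click 3 (4,4) count=4: revealed 1 new [(4,4)] -> total=3
Click 4 (3,0) count=0: revealed 16 new [(1,0) (1,1) (1,2) (1,3) (2,0) (2,1) (2,2) (2,3) (3,0) (3,1) (3,2) (4,0) (4,1) (4,2) (4,3) (5,1)] -> total=19

Answer: .......
####...
####...
####...
#####..
##.....
.......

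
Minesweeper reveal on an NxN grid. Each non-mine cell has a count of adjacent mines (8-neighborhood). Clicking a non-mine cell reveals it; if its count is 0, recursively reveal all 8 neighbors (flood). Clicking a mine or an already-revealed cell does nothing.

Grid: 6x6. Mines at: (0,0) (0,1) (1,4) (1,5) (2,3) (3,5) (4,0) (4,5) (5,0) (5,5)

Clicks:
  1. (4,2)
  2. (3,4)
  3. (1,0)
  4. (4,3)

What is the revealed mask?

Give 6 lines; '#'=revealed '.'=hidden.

Answer: ......
#.....
......
.####.
.####.
.####.

Derivation:
Click 1 (4,2) count=0: revealed 12 new [(3,1) (3,2) (3,3) (3,4) (4,1) (4,2) (4,3) (4,4) (5,1) (5,2) (5,3) (5,4)] -> total=12
Click 2 (3,4) count=3: revealed 0 new [(none)] -> total=12
Click 3 (1,0) count=2: revealed 1 new [(1,0)] -> total=13
Click 4 (4,3) count=0: revealed 0 new [(none)] -> total=13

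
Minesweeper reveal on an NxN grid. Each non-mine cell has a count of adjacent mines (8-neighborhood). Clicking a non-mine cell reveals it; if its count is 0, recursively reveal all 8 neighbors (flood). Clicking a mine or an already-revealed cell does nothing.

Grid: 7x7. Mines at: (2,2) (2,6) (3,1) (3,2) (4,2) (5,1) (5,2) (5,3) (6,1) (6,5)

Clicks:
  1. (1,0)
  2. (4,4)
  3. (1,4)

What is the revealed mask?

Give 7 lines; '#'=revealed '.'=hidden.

Answer: #######
#######
##.###.
...####
...####
....###
.......

Derivation:
Click 1 (1,0) count=0: revealed 30 new [(0,0) (0,1) (0,2) (0,3) (0,4) (0,5) (0,6) (1,0) (1,1) (1,2) (1,3) (1,4) (1,5) (1,6) (2,0) (2,1) (2,3) (2,4) (2,5) (3,3) (3,4) (3,5) (3,6) (4,3) (4,4) (4,5) (4,6) (5,4) (5,5) (5,6)] -> total=30
Click 2 (4,4) count=1: revealed 0 new [(none)] -> total=30
Click 3 (1,4) count=0: revealed 0 new [(none)] -> total=30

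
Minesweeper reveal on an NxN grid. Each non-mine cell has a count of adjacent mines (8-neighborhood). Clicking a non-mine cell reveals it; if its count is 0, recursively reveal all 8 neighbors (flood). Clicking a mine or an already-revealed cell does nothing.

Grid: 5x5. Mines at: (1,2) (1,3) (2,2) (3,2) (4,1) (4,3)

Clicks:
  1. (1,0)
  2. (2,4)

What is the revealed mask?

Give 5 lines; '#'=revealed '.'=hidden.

Click 1 (1,0) count=0: revealed 8 new [(0,0) (0,1) (1,0) (1,1) (2,0) (2,1) (3,0) (3,1)] -> total=8
Click 2 (2,4) count=1: revealed 1 new [(2,4)] -> total=9

Answer: ##...
##...
##..#
##...
.....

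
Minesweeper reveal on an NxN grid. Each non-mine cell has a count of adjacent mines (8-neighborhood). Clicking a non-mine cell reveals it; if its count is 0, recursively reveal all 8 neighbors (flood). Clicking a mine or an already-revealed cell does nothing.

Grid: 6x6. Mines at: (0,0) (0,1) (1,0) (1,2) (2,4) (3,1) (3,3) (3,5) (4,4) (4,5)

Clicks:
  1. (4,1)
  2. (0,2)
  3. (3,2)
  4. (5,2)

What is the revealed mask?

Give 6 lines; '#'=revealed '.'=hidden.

Answer: ..#...
......
......
..#...
####..
####..

Derivation:
Click 1 (4,1) count=1: revealed 1 new [(4,1)] -> total=1
Click 2 (0,2) count=2: revealed 1 new [(0,2)] -> total=2
Click 3 (3,2) count=2: revealed 1 new [(3,2)] -> total=3
Click 4 (5,2) count=0: revealed 7 new [(4,0) (4,2) (4,3) (5,0) (5,1) (5,2) (5,3)] -> total=10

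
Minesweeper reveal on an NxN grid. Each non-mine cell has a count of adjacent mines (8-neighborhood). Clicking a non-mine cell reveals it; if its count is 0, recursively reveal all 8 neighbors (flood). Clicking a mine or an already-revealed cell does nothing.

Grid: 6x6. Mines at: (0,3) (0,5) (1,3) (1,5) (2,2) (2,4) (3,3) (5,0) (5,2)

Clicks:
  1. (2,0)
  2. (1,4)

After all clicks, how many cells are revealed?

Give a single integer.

Click 1 (2,0) count=0: revealed 12 new [(0,0) (0,1) (0,2) (1,0) (1,1) (1,2) (2,0) (2,1) (3,0) (3,1) (4,0) (4,1)] -> total=12
Click 2 (1,4) count=5: revealed 1 new [(1,4)] -> total=13

Answer: 13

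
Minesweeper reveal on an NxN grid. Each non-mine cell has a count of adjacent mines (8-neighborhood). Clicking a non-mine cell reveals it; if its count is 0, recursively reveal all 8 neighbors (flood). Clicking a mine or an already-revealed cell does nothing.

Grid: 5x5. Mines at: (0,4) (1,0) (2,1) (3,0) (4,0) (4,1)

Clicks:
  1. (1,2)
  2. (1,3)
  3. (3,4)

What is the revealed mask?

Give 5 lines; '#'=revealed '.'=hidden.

Click 1 (1,2) count=1: revealed 1 new [(1,2)] -> total=1
Click 2 (1,3) count=1: revealed 1 new [(1,3)] -> total=2
Click 3 (3,4) count=0: revealed 10 new [(1,4) (2,2) (2,3) (2,4) (3,2) (3,3) (3,4) (4,2) (4,3) (4,4)] -> total=12

Answer: .....
..###
..###
..###
..###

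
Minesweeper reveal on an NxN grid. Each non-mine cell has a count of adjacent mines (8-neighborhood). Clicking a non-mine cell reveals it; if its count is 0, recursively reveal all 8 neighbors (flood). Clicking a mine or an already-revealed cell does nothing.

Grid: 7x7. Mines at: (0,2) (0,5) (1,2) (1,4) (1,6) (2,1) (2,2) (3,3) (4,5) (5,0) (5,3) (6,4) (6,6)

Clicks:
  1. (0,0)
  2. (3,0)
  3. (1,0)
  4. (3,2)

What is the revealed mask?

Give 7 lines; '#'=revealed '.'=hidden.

Click 1 (0,0) count=0: revealed 4 new [(0,0) (0,1) (1,0) (1,1)] -> total=4
Click 2 (3,0) count=1: revealed 1 new [(3,0)] -> total=5
Click 3 (1,0) count=1: revealed 0 new [(none)] -> total=5
Click 4 (3,2) count=3: revealed 1 new [(3,2)] -> total=6

Answer: ##.....
##.....
.......
#.#....
.......
.......
.......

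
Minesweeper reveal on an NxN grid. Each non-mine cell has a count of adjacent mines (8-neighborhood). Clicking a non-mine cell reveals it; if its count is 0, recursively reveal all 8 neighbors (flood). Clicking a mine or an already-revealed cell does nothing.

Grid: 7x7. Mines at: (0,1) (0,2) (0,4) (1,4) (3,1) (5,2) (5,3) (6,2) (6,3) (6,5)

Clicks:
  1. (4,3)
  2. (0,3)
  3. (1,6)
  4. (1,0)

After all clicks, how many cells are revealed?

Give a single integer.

Click 1 (4,3) count=2: revealed 1 new [(4,3)] -> total=1
Click 2 (0,3) count=3: revealed 1 new [(0,3)] -> total=2
Click 3 (1,6) count=0: revealed 21 new [(0,5) (0,6) (1,5) (1,6) (2,2) (2,3) (2,4) (2,5) (2,6) (3,2) (3,3) (3,4) (3,5) (3,6) (4,2) (4,4) (4,5) (4,6) (5,4) (5,5) (5,6)] -> total=23
Click 4 (1,0) count=1: revealed 1 new [(1,0)] -> total=24

Answer: 24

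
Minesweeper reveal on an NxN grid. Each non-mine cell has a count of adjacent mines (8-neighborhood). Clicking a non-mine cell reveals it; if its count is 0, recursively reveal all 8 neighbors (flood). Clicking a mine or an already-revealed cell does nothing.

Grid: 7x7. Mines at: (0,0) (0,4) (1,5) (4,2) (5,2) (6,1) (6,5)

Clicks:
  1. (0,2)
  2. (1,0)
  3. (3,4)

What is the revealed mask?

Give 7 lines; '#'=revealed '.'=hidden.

Answer: .###...
#####..
#######
#######
##.####
##.####
.......

Derivation:
Click 1 (0,2) count=0: revealed 34 new [(0,1) (0,2) (0,3) (1,0) (1,1) (1,2) (1,3) (1,4) (2,0) (2,1) (2,2) (2,3) (2,4) (2,5) (2,6) (3,0) (3,1) (3,2) (3,3) (3,4) (3,5) (3,6) (4,0) (4,1) (4,3) (4,4) (4,5) (4,6) (5,0) (5,1) (5,3) (5,4) (5,5) (5,6)] -> total=34
Click 2 (1,0) count=1: revealed 0 new [(none)] -> total=34
Click 3 (3,4) count=0: revealed 0 new [(none)] -> total=34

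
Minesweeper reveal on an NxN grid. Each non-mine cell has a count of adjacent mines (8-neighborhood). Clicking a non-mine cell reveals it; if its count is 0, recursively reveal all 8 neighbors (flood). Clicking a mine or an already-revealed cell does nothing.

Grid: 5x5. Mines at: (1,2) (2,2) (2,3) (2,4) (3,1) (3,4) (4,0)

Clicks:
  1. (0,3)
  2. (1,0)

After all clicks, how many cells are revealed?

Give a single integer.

Answer: 7

Derivation:
Click 1 (0,3) count=1: revealed 1 new [(0,3)] -> total=1
Click 2 (1,0) count=0: revealed 6 new [(0,0) (0,1) (1,0) (1,1) (2,0) (2,1)] -> total=7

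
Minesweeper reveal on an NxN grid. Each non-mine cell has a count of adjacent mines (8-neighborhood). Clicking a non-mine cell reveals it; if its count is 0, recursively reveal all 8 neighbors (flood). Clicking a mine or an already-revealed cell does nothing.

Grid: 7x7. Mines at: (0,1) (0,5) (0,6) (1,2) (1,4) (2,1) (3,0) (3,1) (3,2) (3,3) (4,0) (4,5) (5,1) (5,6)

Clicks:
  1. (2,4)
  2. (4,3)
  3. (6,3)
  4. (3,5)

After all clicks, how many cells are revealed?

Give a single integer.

Click 1 (2,4) count=2: revealed 1 new [(2,4)] -> total=1
Click 2 (4,3) count=2: revealed 1 new [(4,3)] -> total=2
Click 3 (6,3) count=0: revealed 10 new [(4,2) (4,4) (5,2) (5,3) (5,4) (5,5) (6,2) (6,3) (6,4) (6,5)] -> total=12
Click 4 (3,5) count=1: revealed 1 new [(3,5)] -> total=13

Answer: 13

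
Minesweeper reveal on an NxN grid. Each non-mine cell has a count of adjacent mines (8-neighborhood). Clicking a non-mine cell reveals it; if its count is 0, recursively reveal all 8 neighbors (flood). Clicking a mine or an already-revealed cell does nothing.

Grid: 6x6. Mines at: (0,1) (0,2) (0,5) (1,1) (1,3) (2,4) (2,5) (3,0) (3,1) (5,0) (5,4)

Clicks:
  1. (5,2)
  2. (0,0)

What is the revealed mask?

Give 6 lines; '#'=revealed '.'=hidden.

Answer: #.....
......
......
......
.###..
.###..

Derivation:
Click 1 (5,2) count=0: revealed 6 new [(4,1) (4,2) (4,3) (5,1) (5,2) (5,3)] -> total=6
Click 2 (0,0) count=2: revealed 1 new [(0,0)] -> total=7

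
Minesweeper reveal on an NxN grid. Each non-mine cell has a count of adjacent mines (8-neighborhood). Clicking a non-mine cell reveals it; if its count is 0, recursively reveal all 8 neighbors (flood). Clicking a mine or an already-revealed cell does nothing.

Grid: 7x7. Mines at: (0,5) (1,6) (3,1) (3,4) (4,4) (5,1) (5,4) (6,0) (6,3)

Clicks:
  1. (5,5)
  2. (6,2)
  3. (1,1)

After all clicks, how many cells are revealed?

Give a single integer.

Click 1 (5,5) count=2: revealed 1 new [(5,5)] -> total=1
Click 2 (6,2) count=2: revealed 1 new [(6,2)] -> total=2
Click 3 (1,1) count=0: revealed 15 new [(0,0) (0,1) (0,2) (0,3) (0,4) (1,0) (1,1) (1,2) (1,3) (1,4) (2,0) (2,1) (2,2) (2,3) (2,4)] -> total=17

Answer: 17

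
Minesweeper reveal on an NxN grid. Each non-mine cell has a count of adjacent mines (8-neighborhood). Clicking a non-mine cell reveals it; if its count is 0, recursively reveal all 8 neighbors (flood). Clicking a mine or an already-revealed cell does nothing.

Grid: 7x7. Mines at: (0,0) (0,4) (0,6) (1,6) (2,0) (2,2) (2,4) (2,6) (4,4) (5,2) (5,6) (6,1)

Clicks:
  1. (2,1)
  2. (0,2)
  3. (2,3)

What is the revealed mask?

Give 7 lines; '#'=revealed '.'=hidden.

Answer: .###...
.###...
.#.#...
.......
.......
.......
.......

Derivation:
Click 1 (2,1) count=2: revealed 1 new [(2,1)] -> total=1
Click 2 (0,2) count=0: revealed 6 new [(0,1) (0,2) (0,3) (1,1) (1,2) (1,3)] -> total=7
Click 3 (2,3) count=2: revealed 1 new [(2,3)] -> total=8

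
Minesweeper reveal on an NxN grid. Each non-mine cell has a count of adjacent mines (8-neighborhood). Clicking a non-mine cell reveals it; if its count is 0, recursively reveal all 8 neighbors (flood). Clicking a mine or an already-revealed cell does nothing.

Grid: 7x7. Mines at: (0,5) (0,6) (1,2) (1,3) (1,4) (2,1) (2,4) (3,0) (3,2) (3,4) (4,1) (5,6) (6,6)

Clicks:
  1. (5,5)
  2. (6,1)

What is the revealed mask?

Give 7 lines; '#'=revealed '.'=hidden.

Click 1 (5,5) count=2: revealed 1 new [(5,5)] -> total=1
Click 2 (6,1) count=0: revealed 15 new [(4,2) (4,3) (4,4) (4,5) (5,0) (5,1) (5,2) (5,3) (5,4) (6,0) (6,1) (6,2) (6,3) (6,4) (6,5)] -> total=16

Answer: .......
.......
.......
.......
..####.
######.
######.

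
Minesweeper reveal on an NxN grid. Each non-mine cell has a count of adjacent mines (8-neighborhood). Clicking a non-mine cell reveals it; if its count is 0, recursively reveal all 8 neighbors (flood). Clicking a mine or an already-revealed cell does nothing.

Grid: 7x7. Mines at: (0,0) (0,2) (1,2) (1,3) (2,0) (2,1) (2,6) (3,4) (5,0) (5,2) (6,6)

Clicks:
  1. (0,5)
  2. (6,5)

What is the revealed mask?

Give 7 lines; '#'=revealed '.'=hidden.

Click 1 (0,5) count=0: revealed 6 new [(0,4) (0,5) (0,6) (1,4) (1,5) (1,6)] -> total=6
Click 2 (6,5) count=1: revealed 1 new [(6,5)] -> total=7

Answer: ....###
....###
.......
.......
.......
.......
.....#.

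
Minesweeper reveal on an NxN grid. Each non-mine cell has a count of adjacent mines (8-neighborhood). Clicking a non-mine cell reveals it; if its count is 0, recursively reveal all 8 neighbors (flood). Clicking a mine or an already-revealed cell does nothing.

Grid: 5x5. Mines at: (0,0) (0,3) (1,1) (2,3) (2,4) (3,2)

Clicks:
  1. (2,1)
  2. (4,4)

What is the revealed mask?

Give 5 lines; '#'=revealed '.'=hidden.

Answer: .....
.....
.#...
...##
...##

Derivation:
Click 1 (2,1) count=2: revealed 1 new [(2,1)] -> total=1
Click 2 (4,4) count=0: revealed 4 new [(3,3) (3,4) (4,3) (4,4)] -> total=5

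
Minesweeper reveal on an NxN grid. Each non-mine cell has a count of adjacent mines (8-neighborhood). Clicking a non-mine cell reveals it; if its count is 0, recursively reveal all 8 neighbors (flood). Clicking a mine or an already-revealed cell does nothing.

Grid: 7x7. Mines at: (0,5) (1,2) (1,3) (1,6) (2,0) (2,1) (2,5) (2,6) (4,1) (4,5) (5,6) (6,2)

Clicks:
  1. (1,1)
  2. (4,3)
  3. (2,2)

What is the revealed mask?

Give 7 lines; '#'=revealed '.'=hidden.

Click 1 (1,1) count=3: revealed 1 new [(1,1)] -> total=1
Click 2 (4,3) count=0: revealed 12 new [(2,2) (2,3) (2,4) (3,2) (3,3) (3,4) (4,2) (4,3) (4,4) (5,2) (5,3) (5,4)] -> total=13
Click 3 (2,2) count=3: revealed 0 new [(none)] -> total=13

Answer: .......
.#.....
..###..
..###..
..###..
..###..
.......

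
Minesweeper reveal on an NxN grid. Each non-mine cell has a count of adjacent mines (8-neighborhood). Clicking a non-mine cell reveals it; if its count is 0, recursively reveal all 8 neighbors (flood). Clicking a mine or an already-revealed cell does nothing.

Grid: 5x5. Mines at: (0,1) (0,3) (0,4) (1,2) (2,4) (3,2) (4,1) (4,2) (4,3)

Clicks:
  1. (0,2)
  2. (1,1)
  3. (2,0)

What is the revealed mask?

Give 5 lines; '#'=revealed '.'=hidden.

Answer: ..#..
##...
##...
##...
.....

Derivation:
Click 1 (0,2) count=3: revealed 1 new [(0,2)] -> total=1
Click 2 (1,1) count=2: revealed 1 new [(1,1)] -> total=2
Click 3 (2,0) count=0: revealed 5 new [(1,0) (2,0) (2,1) (3,0) (3,1)] -> total=7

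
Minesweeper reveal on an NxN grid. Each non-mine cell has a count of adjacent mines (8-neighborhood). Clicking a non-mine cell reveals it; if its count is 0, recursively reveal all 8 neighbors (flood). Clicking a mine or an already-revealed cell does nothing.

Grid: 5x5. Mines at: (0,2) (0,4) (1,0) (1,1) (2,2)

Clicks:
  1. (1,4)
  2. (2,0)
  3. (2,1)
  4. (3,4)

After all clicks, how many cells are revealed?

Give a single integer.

Answer: 16

Derivation:
Click 1 (1,4) count=1: revealed 1 new [(1,4)] -> total=1
Click 2 (2,0) count=2: revealed 1 new [(2,0)] -> total=2
Click 3 (2,1) count=3: revealed 1 new [(2,1)] -> total=3
Click 4 (3,4) count=0: revealed 13 new [(1,3) (2,3) (2,4) (3,0) (3,1) (3,2) (3,3) (3,4) (4,0) (4,1) (4,2) (4,3) (4,4)] -> total=16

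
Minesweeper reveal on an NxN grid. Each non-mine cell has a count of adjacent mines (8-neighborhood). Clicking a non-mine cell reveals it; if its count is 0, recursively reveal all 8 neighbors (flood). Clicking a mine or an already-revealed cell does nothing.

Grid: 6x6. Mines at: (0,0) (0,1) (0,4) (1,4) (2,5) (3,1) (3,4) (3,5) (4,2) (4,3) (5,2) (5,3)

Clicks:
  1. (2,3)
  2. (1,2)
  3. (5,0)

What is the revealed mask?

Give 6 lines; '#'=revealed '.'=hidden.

Answer: ......
..#...
...#..
......
##....
##....

Derivation:
Click 1 (2,3) count=2: revealed 1 new [(2,3)] -> total=1
Click 2 (1,2) count=1: revealed 1 new [(1,2)] -> total=2
Click 3 (5,0) count=0: revealed 4 new [(4,0) (4,1) (5,0) (5,1)] -> total=6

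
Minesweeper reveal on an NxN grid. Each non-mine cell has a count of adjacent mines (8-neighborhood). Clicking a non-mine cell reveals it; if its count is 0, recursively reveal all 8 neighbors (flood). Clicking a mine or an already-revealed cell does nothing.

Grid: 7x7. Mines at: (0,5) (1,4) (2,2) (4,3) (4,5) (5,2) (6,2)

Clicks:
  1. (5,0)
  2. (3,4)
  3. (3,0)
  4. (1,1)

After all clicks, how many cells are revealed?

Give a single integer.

Answer: 19

Derivation:
Click 1 (5,0) count=0: revealed 18 new [(0,0) (0,1) (0,2) (0,3) (1,0) (1,1) (1,2) (1,3) (2,0) (2,1) (3,0) (3,1) (4,0) (4,1) (5,0) (5,1) (6,0) (6,1)] -> total=18
Click 2 (3,4) count=2: revealed 1 new [(3,4)] -> total=19
Click 3 (3,0) count=0: revealed 0 new [(none)] -> total=19
Click 4 (1,1) count=1: revealed 0 new [(none)] -> total=19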